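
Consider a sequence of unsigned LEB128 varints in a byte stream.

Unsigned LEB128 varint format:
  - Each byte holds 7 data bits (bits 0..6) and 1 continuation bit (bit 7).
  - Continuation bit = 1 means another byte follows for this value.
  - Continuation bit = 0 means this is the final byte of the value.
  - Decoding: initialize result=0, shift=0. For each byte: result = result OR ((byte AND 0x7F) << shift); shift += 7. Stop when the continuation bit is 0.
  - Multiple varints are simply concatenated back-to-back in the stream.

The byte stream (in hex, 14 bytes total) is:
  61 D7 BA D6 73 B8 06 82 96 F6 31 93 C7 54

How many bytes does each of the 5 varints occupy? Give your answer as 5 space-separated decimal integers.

Answer: 1 4 2 4 3

Derivation:
  byte[0]=0x61 cont=0 payload=0x61=97: acc |= 97<<0 -> acc=97 shift=7 [end]
Varint 1: bytes[0:1] = 61 -> value 97 (1 byte(s))
  byte[1]=0xD7 cont=1 payload=0x57=87: acc |= 87<<0 -> acc=87 shift=7
  byte[2]=0xBA cont=1 payload=0x3A=58: acc |= 58<<7 -> acc=7511 shift=14
  byte[3]=0xD6 cont=1 payload=0x56=86: acc |= 86<<14 -> acc=1416535 shift=21
  byte[4]=0x73 cont=0 payload=0x73=115: acc |= 115<<21 -> acc=242589015 shift=28 [end]
Varint 2: bytes[1:5] = D7 BA D6 73 -> value 242589015 (4 byte(s))
  byte[5]=0xB8 cont=1 payload=0x38=56: acc |= 56<<0 -> acc=56 shift=7
  byte[6]=0x06 cont=0 payload=0x06=6: acc |= 6<<7 -> acc=824 shift=14 [end]
Varint 3: bytes[5:7] = B8 06 -> value 824 (2 byte(s))
  byte[7]=0x82 cont=1 payload=0x02=2: acc |= 2<<0 -> acc=2 shift=7
  byte[8]=0x96 cont=1 payload=0x16=22: acc |= 22<<7 -> acc=2818 shift=14
  byte[9]=0xF6 cont=1 payload=0x76=118: acc |= 118<<14 -> acc=1936130 shift=21
  byte[10]=0x31 cont=0 payload=0x31=49: acc |= 49<<21 -> acc=104696578 shift=28 [end]
Varint 4: bytes[7:11] = 82 96 F6 31 -> value 104696578 (4 byte(s))
  byte[11]=0x93 cont=1 payload=0x13=19: acc |= 19<<0 -> acc=19 shift=7
  byte[12]=0xC7 cont=1 payload=0x47=71: acc |= 71<<7 -> acc=9107 shift=14
  byte[13]=0x54 cont=0 payload=0x54=84: acc |= 84<<14 -> acc=1385363 shift=21 [end]
Varint 5: bytes[11:14] = 93 C7 54 -> value 1385363 (3 byte(s))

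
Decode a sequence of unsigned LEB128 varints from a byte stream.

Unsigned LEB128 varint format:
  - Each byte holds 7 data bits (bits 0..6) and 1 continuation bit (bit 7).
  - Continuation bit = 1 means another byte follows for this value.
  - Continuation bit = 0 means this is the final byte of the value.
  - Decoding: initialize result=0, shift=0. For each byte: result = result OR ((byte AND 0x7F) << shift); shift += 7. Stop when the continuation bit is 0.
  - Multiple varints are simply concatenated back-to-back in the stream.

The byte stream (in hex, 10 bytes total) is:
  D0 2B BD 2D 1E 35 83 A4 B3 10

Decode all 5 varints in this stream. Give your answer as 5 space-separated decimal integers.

Answer: 5584 5821 30 53 34394627

Derivation:
  byte[0]=0xD0 cont=1 payload=0x50=80: acc |= 80<<0 -> acc=80 shift=7
  byte[1]=0x2B cont=0 payload=0x2B=43: acc |= 43<<7 -> acc=5584 shift=14 [end]
Varint 1: bytes[0:2] = D0 2B -> value 5584 (2 byte(s))
  byte[2]=0xBD cont=1 payload=0x3D=61: acc |= 61<<0 -> acc=61 shift=7
  byte[3]=0x2D cont=0 payload=0x2D=45: acc |= 45<<7 -> acc=5821 shift=14 [end]
Varint 2: bytes[2:4] = BD 2D -> value 5821 (2 byte(s))
  byte[4]=0x1E cont=0 payload=0x1E=30: acc |= 30<<0 -> acc=30 shift=7 [end]
Varint 3: bytes[4:5] = 1E -> value 30 (1 byte(s))
  byte[5]=0x35 cont=0 payload=0x35=53: acc |= 53<<0 -> acc=53 shift=7 [end]
Varint 4: bytes[5:6] = 35 -> value 53 (1 byte(s))
  byte[6]=0x83 cont=1 payload=0x03=3: acc |= 3<<0 -> acc=3 shift=7
  byte[7]=0xA4 cont=1 payload=0x24=36: acc |= 36<<7 -> acc=4611 shift=14
  byte[8]=0xB3 cont=1 payload=0x33=51: acc |= 51<<14 -> acc=840195 shift=21
  byte[9]=0x10 cont=0 payload=0x10=16: acc |= 16<<21 -> acc=34394627 shift=28 [end]
Varint 5: bytes[6:10] = 83 A4 B3 10 -> value 34394627 (4 byte(s))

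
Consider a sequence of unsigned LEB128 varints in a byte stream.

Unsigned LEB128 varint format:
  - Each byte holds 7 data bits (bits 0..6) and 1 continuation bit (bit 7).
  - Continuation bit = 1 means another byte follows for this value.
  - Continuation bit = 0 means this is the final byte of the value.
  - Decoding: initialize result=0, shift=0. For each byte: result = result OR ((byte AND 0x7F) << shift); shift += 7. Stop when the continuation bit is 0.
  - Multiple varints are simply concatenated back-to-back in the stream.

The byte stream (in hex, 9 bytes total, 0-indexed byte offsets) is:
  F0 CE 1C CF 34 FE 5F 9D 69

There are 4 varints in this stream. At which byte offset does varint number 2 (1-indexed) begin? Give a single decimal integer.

  byte[0]=0xF0 cont=1 payload=0x70=112: acc |= 112<<0 -> acc=112 shift=7
  byte[1]=0xCE cont=1 payload=0x4E=78: acc |= 78<<7 -> acc=10096 shift=14
  byte[2]=0x1C cont=0 payload=0x1C=28: acc |= 28<<14 -> acc=468848 shift=21 [end]
Varint 1: bytes[0:3] = F0 CE 1C -> value 468848 (3 byte(s))
  byte[3]=0xCF cont=1 payload=0x4F=79: acc |= 79<<0 -> acc=79 shift=7
  byte[4]=0x34 cont=0 payload=0x34=52: acc |= 52<<7 -> acc=6735 shift=14 [end]
Varint 2: bytes[3:5] = CF 34 -> value 6735 (2 byte(s))
  byte[5]=0xFE cont=1 payload=0x7E=126: acc |= 126<<0 -> acc=126 shift=7
  byte[6]=0x5F cont=0 payload=0x5F=95: acc |= 95<<7 -> acc=12286 shift=14 [end]
Varint 3: bytes[5:7] = FE 5F -> value 12286 (2 byte(s))
  byte[7]=0x9D cont=1 payload=0x1D=29: acc |= 29<<0 -> acc=29 shift=7
  byte[8]=0x69 cont=0 payload=0x69=105: acc |= 105<<7 -> acc=13469 shift=14 [end]
Varint 4: bytes[7:9] = 9D 69 -> value 13469 (2 byte(s))

Answer: 3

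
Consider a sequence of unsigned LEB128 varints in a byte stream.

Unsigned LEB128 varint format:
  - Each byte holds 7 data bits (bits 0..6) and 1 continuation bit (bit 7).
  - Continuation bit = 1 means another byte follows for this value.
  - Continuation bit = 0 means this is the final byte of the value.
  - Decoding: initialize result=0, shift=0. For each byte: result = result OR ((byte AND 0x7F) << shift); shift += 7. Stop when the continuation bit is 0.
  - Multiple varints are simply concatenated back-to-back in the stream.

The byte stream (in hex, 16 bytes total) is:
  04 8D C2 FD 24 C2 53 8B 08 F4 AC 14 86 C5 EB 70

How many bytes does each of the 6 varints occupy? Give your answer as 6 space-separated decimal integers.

  byte[0]=0x04 cont=0 payload=0x04=4: acc |= 4<<0 -> acc=4 shift=7 [end]
Varint 1: bytes[0:1] = 04 -> value 4 (1 byte(s))
  byte[1]=0x8D cont=1 payload=0x0D=13: acc |= 13<<0 -> acc=13 shift=7
  byte[2]=0xC2 cont=1 payload=0x42=66: acc |= 66<<7 -> acc=8461 shift=14
  byte[3]=0xFD cont=1 payload=0x7D=125: acc |= 125<<14 -> acc=2056461 shift=21
  byte[4]=0x24 cont=0 payload=0x24=36: acc |= 36<<21 -> acc=77553933 shift=28 [end]
Varint 2: bytes[1:5] = 8D C2 FD 24 -> value 77553933 (4 byte(s))
  byte[5]=0xC2 cont=1 payload=0x42=66: acc |= 66<<0 -> acc=66 shift=7
  byte[6]=0x53 cont=0 payload=0x53=83: acc |= 83<<7 -> acc=10690 shift=14 [end]
Varint 3: bytes[5:7] = C2 53 -> value 10690 (2 byte(s))
  byte[7]=0x8B cont=1 payload=0x0B=11: acc |= 11<<0 -> acc=11 shift=7
  byte[8]=0x08 cont=0 payload=0x08=8: acc |= 8<<7 -> acc=1035 shift=14 [end]
Varint 4: bytes[7:9] = 8B 08 -> value 1035 (2 byte(s))
  byte[9]=0xF4 cont=1 payload=0x74=116: acc |= 116<<0 -> acc=116 shift=7
  byte[10]=0xAC cont=1 payload=0x2C=44: acc |= 44<<7 -> acc=5748 shift=14
  byte[11]=0x14 cont=0 payload=0x14=20: acc |= 20<<14 -> acc=333428 shift=21 [end]
Varint 5: bytes[9:12] = F4 AC 14 -> value 333428 (3 byte(s))
  byte[12]=0x86 cont=1 payload=0x06=6: acc |= 6<<0 -> acc=6 shift=7
  byte[13]=0xC5 cont=1 payload=0x45=69: acc |= 69<<7 -> acc=8838 shift=14
  byte[14]=0xEB cont=1 payload=0x6B=107: acc |= 107<<14 -> acc=1761926 shift=21
  byte[15]=0x70 cont=0 payload=0x70=112: acc |= 112<<21 -> acc=236642950 shift=28 [end]
Varint 6: bytes[12:16] = 86 C5 EB 70 -> value 236642950 (4 byte(s))

Answer: 1 4 2 2 3 4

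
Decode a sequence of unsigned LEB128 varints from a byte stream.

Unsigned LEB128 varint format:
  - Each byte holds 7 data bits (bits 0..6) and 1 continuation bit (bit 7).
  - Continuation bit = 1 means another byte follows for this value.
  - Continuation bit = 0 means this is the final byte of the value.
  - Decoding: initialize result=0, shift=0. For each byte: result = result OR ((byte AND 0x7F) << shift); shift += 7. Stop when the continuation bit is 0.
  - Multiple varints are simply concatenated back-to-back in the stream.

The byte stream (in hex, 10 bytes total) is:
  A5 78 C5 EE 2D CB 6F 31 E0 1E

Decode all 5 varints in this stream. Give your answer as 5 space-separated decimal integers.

Answer: 15397 751429 14283 49 3936

Derivation:
  byte[0]=0xA5 cont=1 payload=0x25=37: acc |= 37<<0 -> acc=37 shift=7
  byte[1]=0x78 cont=0 payload=0x78=120: acc |= 120<<7 -> acc=15397 shift=14 [end]
Varint 1: bytes[0:2] = A5 78 -> value 15397 (2 byte(s))
  byte[2]=0xC5 cont=1 payload=0x45=69: acc |= 69<<0 -> acc=69 shift=7
  byte[3]=0xEE cont=1 payload=0x6E=110: acc |= 110<<7 -> acc=14149 shift=14
  byte[4]=0x2D cont=0 payload=0x2D=45: acc |= 45<<14 -> acc=751429 shift=21 [end]
Varint 2: bytes[2:5] = C5 EE 2D -> value 751429 (3 byte(s))
  byte[5]=0xCB cont=1 payload=0x4B=75: acc |= 75<<0 -> acc=75 shift=7
  byte[6]=0x6F cont=0 payload=0x6F=111: acc |= 111<<7 -> acc=14283 shift=14 [end]
Varint 3: bytes[5:7] = CB 6F -> value 14283 (2 byte(s))
  byte[7]=0x31 cont=0 payload=0x31=49: acc |= 49<<0 -> acc=49 shift=7 [end]
Varint 4: bytes[7:8] = 31 -> value 49 (1 byte(s))
  byte[8]=0xE0 cont=1 payload=0x60=96: acc |= 96<<0 -> acc=96 shift=7
  byte[9]=0x1E cont=0 payload=0x1E=30: acc |= 30<<7 -> acc=3936 shift=14 [end]
Varint 5: bytes[8:10] = E0 1E -> value 3936 (2 byte(s))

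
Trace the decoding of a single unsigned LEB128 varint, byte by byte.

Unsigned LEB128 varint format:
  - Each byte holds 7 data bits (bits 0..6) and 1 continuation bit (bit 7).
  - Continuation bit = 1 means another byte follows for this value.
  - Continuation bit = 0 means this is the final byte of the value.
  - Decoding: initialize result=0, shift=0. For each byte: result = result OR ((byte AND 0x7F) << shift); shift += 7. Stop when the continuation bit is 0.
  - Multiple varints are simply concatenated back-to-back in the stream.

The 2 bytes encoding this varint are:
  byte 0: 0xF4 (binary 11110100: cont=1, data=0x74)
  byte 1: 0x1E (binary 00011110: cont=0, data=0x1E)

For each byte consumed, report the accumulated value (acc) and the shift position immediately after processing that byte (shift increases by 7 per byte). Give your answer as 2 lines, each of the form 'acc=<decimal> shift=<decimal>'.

Answer: acc=116 shift=7
acc=3956 shift=14

Derivation:
byte 0=0xF4: payload=0x74=116, contrib = 116<<0 = 116; acc -> 116, shift -> 7
byte 1=0x1E: payload=0x1E=30, contrib = 30<<7 = 3840; acc -> 3956, shift -> 14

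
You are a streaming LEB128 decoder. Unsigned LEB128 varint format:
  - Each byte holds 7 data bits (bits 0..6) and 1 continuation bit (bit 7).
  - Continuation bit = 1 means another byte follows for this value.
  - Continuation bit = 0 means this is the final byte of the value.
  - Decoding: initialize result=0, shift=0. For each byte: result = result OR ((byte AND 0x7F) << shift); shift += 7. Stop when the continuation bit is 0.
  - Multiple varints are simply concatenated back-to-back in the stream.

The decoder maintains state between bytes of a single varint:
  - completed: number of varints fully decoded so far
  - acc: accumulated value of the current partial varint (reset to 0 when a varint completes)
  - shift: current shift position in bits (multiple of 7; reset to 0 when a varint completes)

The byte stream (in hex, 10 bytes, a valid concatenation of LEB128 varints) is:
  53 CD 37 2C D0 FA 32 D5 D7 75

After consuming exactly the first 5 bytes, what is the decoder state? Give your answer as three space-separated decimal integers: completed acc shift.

Answer: 3 80 7

Derivation:
byte[0]=0x53 cont=0 payload=0x53: varint #1 complete (value=83); reset -> completed=1 acc=0 shift=0
byte[1]=0xCD cont=1 payload=0x4D: acc |= 77<<0 -> completed=1 acc=77 shift=7
byte[2]=0x37 cont=0 payload=0x37: varint #2 complete (value=7117); reset -> completed=2 acc=0 shift=0
byte[3]=0x2C cont=0 payload=0x2C: varint #3 complete (value=44); reset -> completed=3 acc=0 shift=0
byte[4]=0xD0 cont=1 payload=0x50: acc |= 80<<0 -> completed=3 acc=80 shift=7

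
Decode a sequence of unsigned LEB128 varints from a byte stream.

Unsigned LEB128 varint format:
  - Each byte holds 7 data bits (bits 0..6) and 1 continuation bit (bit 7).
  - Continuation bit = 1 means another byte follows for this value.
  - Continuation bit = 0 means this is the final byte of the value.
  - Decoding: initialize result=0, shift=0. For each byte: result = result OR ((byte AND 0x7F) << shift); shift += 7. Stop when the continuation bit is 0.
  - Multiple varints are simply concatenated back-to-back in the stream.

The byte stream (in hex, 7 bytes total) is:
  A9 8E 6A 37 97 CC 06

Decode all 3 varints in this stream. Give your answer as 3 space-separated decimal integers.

  byte[0]=0xA9 cont=1 payload=0x29=41: acc |= 41<<0 -> acc=41 shift=7
  byte[1]=0x8E cont=1 payload=0x0E=14: acc |= 14<<7 -> acc=1833 shift=14
  byte[2]=0x6A cont=0 payload=0x6A=106: acc |= 106<<14 -> acc=1738537 shift=21 [end]
Varint 1: bytes[0:3] = A9 8E 6A -> value 1738537 (3 byte(s))
  byte[3]=0x37 cont=0 payload=0x37=55: acc |= 55<<0 -> acc=55 shift=7 [end]
Varint 2: bytes[3:4] = 37 -> value 55 (1 byte(s))
  byte[4]=0x97 cont=1 payload=0x17=23: acc |= 23<<0 -> acc=23 shift=7
  byte[5]=0xCC cont=1 payload=0x4C=76: acc |= 76<<7 -> acc=9751 shift=14
  byte[6]=0x06 cont=0 payload=0x06=6: acc |= 6<<14 -> acc=108055 shift=21 [end]
Varint 3: bytes[4:7] = 97 CC 06 -> value 108055 (3 byte(s))

Answer: 1738537 55 108055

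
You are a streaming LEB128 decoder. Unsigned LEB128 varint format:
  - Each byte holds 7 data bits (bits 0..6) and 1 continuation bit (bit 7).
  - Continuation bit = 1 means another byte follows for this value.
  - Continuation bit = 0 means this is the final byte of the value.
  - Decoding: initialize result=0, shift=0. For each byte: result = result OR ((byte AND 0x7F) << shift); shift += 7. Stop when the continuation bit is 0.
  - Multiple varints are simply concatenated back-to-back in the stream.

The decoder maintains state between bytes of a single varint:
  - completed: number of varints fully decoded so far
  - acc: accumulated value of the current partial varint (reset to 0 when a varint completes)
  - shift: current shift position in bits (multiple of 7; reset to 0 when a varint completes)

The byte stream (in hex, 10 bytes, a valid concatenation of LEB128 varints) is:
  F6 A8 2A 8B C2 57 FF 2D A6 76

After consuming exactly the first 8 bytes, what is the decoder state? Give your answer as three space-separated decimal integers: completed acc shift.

byte[0]=0xF6 cont=1 payload=0x76: acc |= 118<<0 -> completed=0 acc=118 shift=7
byte[1]=0xA8 cont=1 payload=0x28: acc |= 40<<7 -> completed=0 acc=5238 shift=14
byte[2]=0x2A cont=0 payload=0x2A: varint #1 complete (value=693366); reset -> completed=1 acc=0 shift=0
byte[3]=0x8B cont=1 payload=0x0B: acc |= 11<<0 -> completed=1 acc=11 shift=7
byte[4]=0xC2 cont=1 payload=0x42: acc |= 66<<7 -> completed=1 acc=8459 shift=14
byte[5]=0x57 cont=0 payload=0x57: varint #2 complete (value=1433867); reset -> completed=2 acc=0 shift=0
byte[6]=0xFF cont=1 payload=0x7F: acc |= 127<<0 -> completed=2 acc=127 shift=7
byte[7]=0x2D cont=0 payload=0x2D: varint #3 complete (value=5887); reset -> completed=3 acc=0 shift=0

Answer: 3 0 0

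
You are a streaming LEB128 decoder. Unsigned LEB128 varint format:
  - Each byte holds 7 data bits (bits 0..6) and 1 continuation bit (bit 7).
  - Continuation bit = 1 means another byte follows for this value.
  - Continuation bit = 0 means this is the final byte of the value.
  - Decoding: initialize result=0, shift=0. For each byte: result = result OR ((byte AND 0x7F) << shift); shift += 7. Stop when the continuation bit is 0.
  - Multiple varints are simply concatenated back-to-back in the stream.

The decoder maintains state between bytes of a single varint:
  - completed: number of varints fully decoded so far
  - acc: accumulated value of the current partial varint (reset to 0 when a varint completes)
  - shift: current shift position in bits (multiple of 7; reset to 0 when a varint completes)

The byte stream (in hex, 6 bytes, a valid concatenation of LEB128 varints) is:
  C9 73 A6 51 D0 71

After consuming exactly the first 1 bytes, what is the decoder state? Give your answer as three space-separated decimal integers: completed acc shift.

byte[0]=0xC9 cont=1 payload=0x49: acc |= 73<<0 -> completed=0 acc=73 shift=7

Answer: 0 73 7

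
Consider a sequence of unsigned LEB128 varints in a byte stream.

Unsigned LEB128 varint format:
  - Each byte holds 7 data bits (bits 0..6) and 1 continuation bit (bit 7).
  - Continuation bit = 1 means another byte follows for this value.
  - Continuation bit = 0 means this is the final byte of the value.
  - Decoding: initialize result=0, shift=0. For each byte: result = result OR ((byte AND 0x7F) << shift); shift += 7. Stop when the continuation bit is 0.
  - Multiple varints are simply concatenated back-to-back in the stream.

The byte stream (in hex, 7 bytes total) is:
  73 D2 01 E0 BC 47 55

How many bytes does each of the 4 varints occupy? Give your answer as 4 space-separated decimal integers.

  byte[0]=0x73 cont=0 payload=0x73=115: acc |= 115<<0 -> acc=115 shift=7 [end]
Varint 1: bytes[0:1] = 73 -> value 115 (1 byte(s))
  byte[1]=0xD2 cont=1 payload=0x52=82: acc |= 82<<0 -> acc=82 shift=7
  byte[2]=0x01 cont=0 payload=0x01=1: acc |= 1<<7 -> acc=210 shift=14 [end]
Varint 2: bytes[1:3] = D2 01 -> value 210 (2 byte(s))
  byte[3]=0xE0 cont=1 payload=0x60=96: acc |= 96<<0 -> acc=96 shift=7
  byte[4]=0xBC cont=1 payload=0x3C=60: acc |= 60<<7 -> acc=7776 shift=14
  byte[5]=0x47 cont=0 payload=0x47=71: acc |= 71<<14 -> acc=1171040 shift=21 [end]
Varint 3: bytes[3:6] = E0 BC 47 -> value 1171040 (3 byte(s))
  byte[6]=0x55 cont=0 payload=0x55=85: acc |= 85<<0 -> acc=85 shift=7 [end]
Varint 4: bytes[6:7] = 55 -> value 85 (1 byte(s))

Answer: 1 2 3 1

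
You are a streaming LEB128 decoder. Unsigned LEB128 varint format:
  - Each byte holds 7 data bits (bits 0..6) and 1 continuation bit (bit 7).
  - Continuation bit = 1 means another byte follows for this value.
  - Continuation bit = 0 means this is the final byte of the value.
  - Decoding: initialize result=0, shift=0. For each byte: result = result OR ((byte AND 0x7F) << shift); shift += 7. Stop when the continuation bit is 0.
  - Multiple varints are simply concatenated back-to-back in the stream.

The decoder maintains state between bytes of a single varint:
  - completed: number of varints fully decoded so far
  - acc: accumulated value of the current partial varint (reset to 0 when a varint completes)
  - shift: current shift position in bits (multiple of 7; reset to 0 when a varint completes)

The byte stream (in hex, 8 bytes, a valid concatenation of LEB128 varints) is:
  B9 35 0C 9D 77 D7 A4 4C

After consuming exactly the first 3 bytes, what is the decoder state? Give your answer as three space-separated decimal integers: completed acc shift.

Answer: 2 0 0

Derivation:
byte[0]=0xB9 cont=1 payload=0x39: acc |= 57<<0 -> completed=0 acc=57 shift=7
byte[1]=0x35 cont=0 payload=0x35: varint #1 complete (value=6841); reset -> completed=1 acc=0 shift=0
byte[2]=0x0C cont=0 payload=0x0C: varint #2 complete (value=12); reset -> completed=2 acc=0 shift=0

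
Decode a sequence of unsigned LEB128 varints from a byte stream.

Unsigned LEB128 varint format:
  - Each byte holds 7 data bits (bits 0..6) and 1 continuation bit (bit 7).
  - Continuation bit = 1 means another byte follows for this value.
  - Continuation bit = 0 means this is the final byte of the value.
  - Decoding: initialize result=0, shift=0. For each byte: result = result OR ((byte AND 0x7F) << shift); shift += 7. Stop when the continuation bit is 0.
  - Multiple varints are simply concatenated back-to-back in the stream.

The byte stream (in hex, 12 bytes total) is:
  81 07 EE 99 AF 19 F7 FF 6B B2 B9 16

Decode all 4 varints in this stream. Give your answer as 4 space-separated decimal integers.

Answer: 897 53202158 1769463 367794

Derivation:
  byte[0]=0x81 cont=1 payload=0x01=1: acc |= 1<<0 -> acc=1 shift=7
  byte[1]=0x07 cont=0 payload=0x07=7: acc |= 7<<7 -> acc=897 shift=14 [end]
Varint 1: bytes[0:2] = 81 07 -> value 897 (2 byte(s))
  byte[2]=0xEE cont=1 payload=0x6E=110: acc |= 110<<0 -> acc=110 shift=7
  byte[3]=0x99 cont=1 payload=0x19=25: acc |= 25<<7 -> acc=3310 shift=14
  byte[4]=0xAF cont=1 payload=0x2F=47: acc |= 47<<14 -> acc=773358 shift=21
  byte[5]=0x19 cont=0 payload=0x19=25: acc |= 25<<21 -> acc=53202158 shift=28 [end]
Varint 2: bytes[2:6] = EE 99 AF 19 -> value 53202158 (4 byte(s))
  byte[6]=0xF7 cont=1 payload=0x77=119: acc |= 119<<0 -> acc=119 shift=7
  byte[7]=0xFF cont=1 payload=0x7F=127: acc |= 127<<7 -> acc=16375 shift=14
  byte[8]=0x6B cont=0 payload=0x6B=107: acc |= 107<<14 -> acc=1769463 shift=21 [end]
Varint 3: bytes[6:9] = F7 FF 6B -> value 1769463 (3 byte(s))
  byte[9]=0xB2 cont=1 payload=0x32=50: acc |= 50<<0 -> acc=50 shift=7
  byte[10]=0xB9 cont=1 payload=0x39=57: acc |= 57<<7 -> acc=7346 shift=14
  byte[11]=0x16 cont=0 payload=0x16=22: acc |= 22<<14 -> acc=367794 shift=21 [end]
Varint 4: bytes[9:12] = B2 B9 16 -> value 367794 (3 byte(s))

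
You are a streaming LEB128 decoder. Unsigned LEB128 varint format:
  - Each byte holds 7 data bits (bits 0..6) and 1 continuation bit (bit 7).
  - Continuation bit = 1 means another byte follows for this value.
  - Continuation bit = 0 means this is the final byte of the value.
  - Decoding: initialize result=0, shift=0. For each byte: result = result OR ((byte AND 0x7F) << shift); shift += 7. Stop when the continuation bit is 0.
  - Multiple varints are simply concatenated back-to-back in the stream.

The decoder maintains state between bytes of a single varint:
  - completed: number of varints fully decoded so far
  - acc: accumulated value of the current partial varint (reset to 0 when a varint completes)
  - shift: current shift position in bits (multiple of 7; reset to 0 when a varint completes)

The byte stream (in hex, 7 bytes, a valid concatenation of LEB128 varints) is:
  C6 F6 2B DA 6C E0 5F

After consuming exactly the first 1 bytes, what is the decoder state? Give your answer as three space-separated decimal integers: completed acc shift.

Answer: 0 70 7

Derivation:
byte[0]=0xC6 cont=1 payload=0x46: acc |= 70<<0 -> completed=0 acc=70 shift=7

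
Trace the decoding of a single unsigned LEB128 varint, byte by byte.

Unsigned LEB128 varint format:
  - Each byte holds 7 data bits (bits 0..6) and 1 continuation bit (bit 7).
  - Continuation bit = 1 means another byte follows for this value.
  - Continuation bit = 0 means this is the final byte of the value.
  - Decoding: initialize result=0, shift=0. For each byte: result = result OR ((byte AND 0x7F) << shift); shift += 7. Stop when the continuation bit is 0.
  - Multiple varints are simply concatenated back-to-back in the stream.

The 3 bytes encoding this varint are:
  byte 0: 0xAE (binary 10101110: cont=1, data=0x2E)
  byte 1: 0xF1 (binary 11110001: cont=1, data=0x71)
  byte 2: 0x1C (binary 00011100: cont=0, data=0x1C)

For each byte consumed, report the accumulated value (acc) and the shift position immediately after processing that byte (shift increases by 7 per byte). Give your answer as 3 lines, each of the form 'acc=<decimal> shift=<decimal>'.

Answer: acc=46 shift=7
acc=14510 shift=14
acc=473262 shift=21

Derivation:
byte 0=0xAE: payload=0x2E=46, contrib = 46<<0 = 46; acc -> 46, shift -> 7
byte 1=0xF1: payload=0x71=113, contrib = 113<<7 = 14464; acc -> 14510, shift -> 14
byte 2=0x1C: payload=0x1C=28, contrib = 28<<14 = 458752; acc -> 473262, shift -> 21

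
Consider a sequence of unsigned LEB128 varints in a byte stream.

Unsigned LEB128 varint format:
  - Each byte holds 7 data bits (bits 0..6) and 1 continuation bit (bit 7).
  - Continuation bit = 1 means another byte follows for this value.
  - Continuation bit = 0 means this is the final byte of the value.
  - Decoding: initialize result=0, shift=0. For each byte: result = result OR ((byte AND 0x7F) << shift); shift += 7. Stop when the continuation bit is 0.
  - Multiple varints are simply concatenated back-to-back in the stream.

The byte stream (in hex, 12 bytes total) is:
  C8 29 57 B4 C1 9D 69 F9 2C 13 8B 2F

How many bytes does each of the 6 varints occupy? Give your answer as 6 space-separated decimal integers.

Answer: 2 1 4 2 1 2

Derivation:
  byte[0]=0xC8 cont=1 payload=0x48=72: acc |= 72<<0 -> acc=72 shift=7
  byte[1]=0x29 cont=0 payload=0x29=41: acc |= 41<<7 -> acc=5320 shift=14 [end]
Varint 1: bytes[0:2] = C8 29 -> value 5320 (2 byte(s))
  byte[2]=0x57 cont=0 payload=0x57=87: acc |= 87<<0 -> acc=87 shift=7 [end]
Varint 2: bytes[2:3] = 57 -> value 87 (1 byte(s))
  byte[3]=0xB4 cont=1 payload=0x34=52: acc |= 52<<0 -> acc=52 shift=7
  byte[4]=0xC1 cont=1 payload=0x41=65: acc |= 65<<7 -> acc=8372 shift=14
  byte[5]=0x9D cont=1 payload=0x1D=29: acc |= 29<<14 -> acc=483508 shift=21
  byte[6]=0x69 cont=0 payload=0x69=105: acc |= 105<<21 -> acc=220684468 shift=28 [end]
Varint 3: bytes[3:7] = B4 C1 9D 69 -> value 220684468 (4 byte(s))
  byte[7]=0xF9 cont=1 payload=0x79=121: acc |= 121<<0 -> acc=121 shift=7
  byte[8]=0x2C cont=0 payload=0x2C=44: acc |= 44<<7 -> acc=5753 shift=14 [end]
Varint 4: bytes[7:9] = F9 2C -> value 5753 (2 byte(s))
  byte[9]=0x13 cont=0 payload=0x13=19: acc |= 19<<0 -> acc=19 shift=7 [end]
Varint 5: bytes[9:10] = 13 -> value 19 (1 byte(s))
  byte[10]=0x8B cont=1 payload=0x0B=11: acc |= 11<<0 -> acc=11 shift=7
  byte[11]=0x2F cont=0 payload=0x2F=47: acc |= 47<<7 -> acc=6027 shift=14 [end]
Varint 6: bytes[10:12] = 8B 2F -> value 6027 (2 byte(s))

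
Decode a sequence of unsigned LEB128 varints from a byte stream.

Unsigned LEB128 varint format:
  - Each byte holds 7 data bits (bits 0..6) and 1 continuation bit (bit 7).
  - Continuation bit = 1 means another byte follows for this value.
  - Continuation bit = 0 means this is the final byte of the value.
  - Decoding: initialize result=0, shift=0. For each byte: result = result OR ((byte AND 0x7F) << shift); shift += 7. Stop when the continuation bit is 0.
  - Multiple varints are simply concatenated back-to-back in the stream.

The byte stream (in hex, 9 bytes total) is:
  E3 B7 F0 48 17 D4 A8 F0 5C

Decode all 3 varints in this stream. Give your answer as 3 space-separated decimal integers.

Answer: 152837091 23 194778196

Derivation:
  byte[0]=0xE3 cont=1 payload=0x63=99: acc |= 99<<0 -> acc=99 shift=7
  byte[1]=0xB7 cont=1 payload=0x37=55: acc |= 55<<7 -> acc=7139 shift=14
  byte[2]=0xF0 cont=1 payload=0x70=112: acc |= 112<<14 -> acc=1842147 shift=21
  byte[3]=0x48 cont=0 payload=0x48=72: acc |= 72<<21 -> acc=152837091 shift=28 [end]
Varint 1: bytes[0:4] = E3 B7 F0 48 -> value 152837091 (4 byte(s))
  byte[4]=0x17 cont=0 payload=0x17=23: acc |= 23<<0 -> acc=23 shift=7 [end]
Varint 2: bytes[4:5] = 17 -> value 23 (1 byte(s))
  byte[5]=0xD4 cont=1 payload=0x54=84: acc |= 84<<0 -> acc=84 shift=7
  byte[6]=0xA8 cont=1 payload=0x28=40: acc |= 40<<7 -> acc=5204 shift=14
  byte[7]=0xF0 cont=1 payload=0x70=112: acc |= 112<<14 -> acc=1840212 shift=21
  byte[8]=0x5C cont=0 payload=0x5C=92: acc |= 92<<21 -> acc=194778196 shift=28 [end]
Varint 3: bytes[5:9] = D4 A8 F0 5C -> value 194778196 (4 byte(s))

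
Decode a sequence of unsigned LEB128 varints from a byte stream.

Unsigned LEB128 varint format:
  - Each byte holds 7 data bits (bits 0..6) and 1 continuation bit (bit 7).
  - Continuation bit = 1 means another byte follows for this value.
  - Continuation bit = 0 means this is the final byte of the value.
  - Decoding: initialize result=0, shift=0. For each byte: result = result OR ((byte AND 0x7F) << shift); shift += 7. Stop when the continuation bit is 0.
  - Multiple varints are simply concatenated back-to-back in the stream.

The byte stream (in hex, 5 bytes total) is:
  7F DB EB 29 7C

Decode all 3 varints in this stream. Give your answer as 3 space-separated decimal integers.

  byte[0]=0x7F cont=0 payload=0x7F=127: acc |= 127<<0 -> acc=127 shift=7 [end]
Varint 1: bytes[0:1] = 7F -> value 127 (1 byte(s))
  byte[1]=0xDB cont=1 payload=0x5B=91: acc |= 91<<0 -> acc=91 shift=7
  byte[2]=0xEB cont=1 payload=0x6B=107: acc |= 107<<7 -> acc=13787 shift=14
  byte[3]=0x29 cont=0 payload=0x29=41: acc |= 41<<14 -> acc=685531 shift=21 [end]
Varint 2: bytes[1:4] = DB EB 29 -> value 685531 (3 byte(s))
  byte[4]=0x7C cont=0 payload=0x7C=124: acc |= 124<<0 -> acc=124 shift=7 [end]
Varint 3: bytes[4:5] = 7C -> value 124 (1 byte(s))

Answer: 127 685531 124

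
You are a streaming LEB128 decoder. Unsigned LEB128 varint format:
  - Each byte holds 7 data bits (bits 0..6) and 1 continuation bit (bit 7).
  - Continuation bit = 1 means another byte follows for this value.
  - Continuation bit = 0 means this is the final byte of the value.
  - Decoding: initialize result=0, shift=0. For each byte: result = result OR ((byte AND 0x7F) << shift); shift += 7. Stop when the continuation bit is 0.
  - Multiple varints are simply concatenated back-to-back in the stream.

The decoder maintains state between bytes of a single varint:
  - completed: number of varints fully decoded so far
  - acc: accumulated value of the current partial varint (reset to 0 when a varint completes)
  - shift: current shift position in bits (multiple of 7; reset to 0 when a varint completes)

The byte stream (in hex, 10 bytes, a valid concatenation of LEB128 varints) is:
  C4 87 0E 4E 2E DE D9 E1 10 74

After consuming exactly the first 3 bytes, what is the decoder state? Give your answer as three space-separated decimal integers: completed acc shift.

Answer: 1 0 0

Derivation:
byte[0]=0xC4 cont=1 payload=0x44: acc |= 68<<0 -> completed=0 acc=68 shift=7
byte[1]=0x87 cont=1 payload=0x07: acc |= 7<<7 -> completed=0 acc=964 shift=14
byte[2]=0x0E cont=0 payload=0x0E: varint #1 complete (value=230340); reset -> completed=1 acc=0 shift=0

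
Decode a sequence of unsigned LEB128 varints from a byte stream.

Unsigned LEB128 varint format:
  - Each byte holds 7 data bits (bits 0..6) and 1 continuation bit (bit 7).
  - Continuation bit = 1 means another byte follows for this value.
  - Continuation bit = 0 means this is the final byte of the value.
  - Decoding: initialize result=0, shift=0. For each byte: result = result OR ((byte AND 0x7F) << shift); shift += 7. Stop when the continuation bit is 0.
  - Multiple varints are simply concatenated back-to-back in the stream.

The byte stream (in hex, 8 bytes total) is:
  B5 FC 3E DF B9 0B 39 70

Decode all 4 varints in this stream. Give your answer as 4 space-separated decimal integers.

Answer: 1031733 187615 57 112

Derivation:
  byte[0]=0xB5 cont=1 payload=0x35=53: acc |= 53<<0 -> acc=53 shift=7
  byte[1]=0xFC cont=1 payload=0x7C=124: acc |= 124<<7 -> acc=15925 shift=14
  byte[2]=0x3E cont=0 payload=0x3E=62: acc |= 62<<14 -> acc=1031733 shift=21 [end]
Varint 1: bytes[0:3] = B5 FC 3E -> value 1031733 (3 byte(s))
  byte[3]=0xDF cont=1 payload=0x5F=95: acc |= 95<<0 -> acc=95 shift=7
  byte[4]=0xB9 cont=1 payload=0x39=57: acc |= 57<<7 -> acc=7391 shift=14
  byte[5]=0x0B cont=0 payload=0x0B=11: acc |= 11<<14 -> acc=187615 shift=21 [end]
Varint 2: bytes[3:6] = DF B9 0B -> value 187615 (3 byte(s))
  byte[6]=0x39 cont=0 payload=0x39=57: acc |= 57<<0 -> acc=57 shift=7 [end]
Varint 3: bytes[6:7] = 39 -> value 57 (1 byte(s))
  byte[7]=0x70 cont=0 payload=0x70=112: acc |= 112<<0 -> acc=112 shift=7 [end]
Varint 4: bytes[7:8] = 70 -> value 112 (1 byte(s))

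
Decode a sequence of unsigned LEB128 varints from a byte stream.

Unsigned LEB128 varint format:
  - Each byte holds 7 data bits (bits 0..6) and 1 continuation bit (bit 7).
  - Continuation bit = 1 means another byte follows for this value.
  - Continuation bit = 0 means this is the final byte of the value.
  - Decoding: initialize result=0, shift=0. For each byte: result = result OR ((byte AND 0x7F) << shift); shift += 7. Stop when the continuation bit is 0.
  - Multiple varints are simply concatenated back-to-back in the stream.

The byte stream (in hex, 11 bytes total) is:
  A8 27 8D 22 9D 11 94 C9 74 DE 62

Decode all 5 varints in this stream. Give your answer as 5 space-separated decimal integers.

Answer: 5032 4365 2205 1909908 12638

Derivation:
  byte[0]=0xA8 cont=1 payload=0x28=40: acc |= 40<<0 -> acc=40 shift=7
  byte[1]=0x27 cont=0 payload=0x27=39: acc |= 39<<7 -> acc=5032 shift=14 [end]
Varint 1: bytes[0:2] = A8 27 -> value 5032 (2 byte(s))
  byte[2]=0x8D cont=1 payload=0x0D=13: acc |= 13<<0 -> acc=13 shift=7
  byte[3]=0x22 cont=0 payload=0x22=34: acc |= 34<<7 -> acc=4365 shift=14 [end]
Varint 2: bytes[2:4] = 8D 22 -> value 4365 (2 byte(s))
  byte[4]=0x9D cont=1 payload=0x1D=29: acc |= 29<<0 -> acc=29 shift=7
  byte[5]=0x11 cont=0 payload=0x11=17: acc |= 17<<7 -> acc=2205 shift=14 [end]
Varint 3: bytes[4:6] = 9D 11 -> value 2205 (2 byte(s))
  byte[6]=0x94 cont=1 payload=0x14=20: acc |= 20<<0 -> acc=20 shift=7
  byte[7]=0xC9 cont=1 payload=0x49=73: acc |= 73<<7 -> acc=9364 shift=14
  byte[8]=0x74 cont=0 payload=0x74=116: acc |= 116<<14 -> acc=1909908 shift=21 [end]
Varint 4: bytes[6:9] = 94 C9 74 -> value 1909908 (3 byte(s))
  byte[9]=0xDE cont=1 payload=0x5E=94: acc |= 94<<0 -> acc=94 shift=7
  byte[10]=0x62 cont=0 payload=0x62=98: acc |= 98<<7 -> acc=12638 shift=14 [end]
Varint 5: bytes[9:11] = DE 62 -> value 12638 (2 byte(s))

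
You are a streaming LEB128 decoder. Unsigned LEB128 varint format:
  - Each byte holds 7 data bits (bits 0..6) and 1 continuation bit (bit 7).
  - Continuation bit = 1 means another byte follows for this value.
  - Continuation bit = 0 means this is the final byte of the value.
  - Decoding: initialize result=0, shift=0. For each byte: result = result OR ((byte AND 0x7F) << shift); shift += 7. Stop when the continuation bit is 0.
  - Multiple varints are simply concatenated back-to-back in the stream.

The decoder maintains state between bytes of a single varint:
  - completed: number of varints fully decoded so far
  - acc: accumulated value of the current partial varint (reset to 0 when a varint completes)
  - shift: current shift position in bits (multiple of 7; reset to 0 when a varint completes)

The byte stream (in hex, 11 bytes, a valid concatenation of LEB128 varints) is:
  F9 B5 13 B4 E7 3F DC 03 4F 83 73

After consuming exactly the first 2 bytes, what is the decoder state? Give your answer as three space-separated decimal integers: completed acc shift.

byte[0]=0xF9 cont=1 payload=0x79: acc |= 121<<0 -> completed=0 acc=121 shift=7
byte[1]=0xB5 cont=1 payload=0x35: acc |= 53<<7 -> completed=0 acc=6905 shift=14

Answer: 0 6905 14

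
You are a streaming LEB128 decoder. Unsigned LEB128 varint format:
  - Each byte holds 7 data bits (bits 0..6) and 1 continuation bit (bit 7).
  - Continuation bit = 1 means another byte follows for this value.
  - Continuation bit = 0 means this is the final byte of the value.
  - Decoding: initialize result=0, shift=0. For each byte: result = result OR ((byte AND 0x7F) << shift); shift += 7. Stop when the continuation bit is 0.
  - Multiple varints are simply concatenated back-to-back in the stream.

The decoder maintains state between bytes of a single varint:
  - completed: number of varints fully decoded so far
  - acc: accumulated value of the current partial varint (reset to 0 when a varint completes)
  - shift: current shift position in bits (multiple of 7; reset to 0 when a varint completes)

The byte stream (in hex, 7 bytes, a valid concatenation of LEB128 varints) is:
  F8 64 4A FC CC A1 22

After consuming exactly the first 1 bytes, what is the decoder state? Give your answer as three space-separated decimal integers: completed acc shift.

Answer: 0 120 7

Derivation:
byte[0]=0xF8 cont=1 payload=0x78: acc |= 120<<0 -> completed=0 acc=120 shift=7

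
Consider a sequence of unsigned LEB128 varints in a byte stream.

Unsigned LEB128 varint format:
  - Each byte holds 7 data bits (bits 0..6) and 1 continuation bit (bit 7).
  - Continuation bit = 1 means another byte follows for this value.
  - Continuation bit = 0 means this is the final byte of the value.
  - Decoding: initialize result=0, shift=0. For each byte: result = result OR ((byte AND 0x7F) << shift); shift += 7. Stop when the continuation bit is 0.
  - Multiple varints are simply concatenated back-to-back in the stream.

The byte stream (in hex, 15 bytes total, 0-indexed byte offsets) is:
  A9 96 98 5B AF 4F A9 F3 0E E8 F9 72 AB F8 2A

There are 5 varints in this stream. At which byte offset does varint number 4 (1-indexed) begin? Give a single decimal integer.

Answer: 9

Derivation:
  byte[0]=0xA9 cont=1 payload=0x29=41: acc |= 41<<0 -> acc=41 shift=7
  byte[1]=0x96 cont=1 payload=0x16=22: acc |= 22<<7 -> acc=2857 shift=14
  byte[2]=0x98 cont=1 payload=0x18=24: acc |= 24<<14 -> acc=396073 shift=21
  byte[3]=0x5B cont=0 payload=0x5B=91: acc |= 91<<21 -> acc=191236905 shift=28 [end]
Varint 1: bytes[0:4] = A9 96 98 5B -> value 191236905 (4 byte(s))
  byte[4]=0xAF cont=1 payload=0x2F=47: acc |= 47<<0 -> acc=47 shift=7
  byte[5]=0x4F cont=0 payload=0x4F=79: acc |= 79<<7 -> acc=10159 shift=14 [end]
Varint 2: bytes[4:6] = AF 4F -> value 10159 (2 byte(s))
  byte[6]=0xA9 cont=1 payload=0x29=41: acc |= 41<<0 -> acc=41 shift=7
  byte[7]=0xF3 cont=1 payload=0x73=115: acc |= 115<<7 -> acc=14761 shift=14
  byte[8]=0x0E cont=0 payload=0x0E=14: acc |= 14<<14 -> acc=244137 shift=21 [end]
Varint 3: bytes[6:9] = A9 F3 0E -> value 244137 (3 byte(s))
  byte[9]=0xE8 cont=1 payload=0x68=104: acc |= 104<<0 -> acc=104 shift=7
  byte[10]=0xF9 cont=1 payload=0x79=121: acc |= 121<<7 -> acc=15592 shift=14
  byte[11]=0x72 cont=0 payload=0x72=114: acc |= 114<<14 -> acc=1883368 shift=21 [end]
Varint 4: bytes[9:12] = E8 F9 72 -> value 1883368 (3 byte(s))
  byte[12]=0xAB cont=1 payload=0x2B=43: acc |= 43<<0 -> acc=43 shift=7
  byte[13]=0xF8 cont=1 payload=0x78=120: acc |= 120<<7 -> acc=15403 shift=14
  byte[14]=0x2A cont=0 payload=0x2A=42: acc |= 42<<14 -> acc=703531 shift=21 [end]
Varint 5: bytes[12:15] = AB F8 2A -> value 703531 (3 byte(s))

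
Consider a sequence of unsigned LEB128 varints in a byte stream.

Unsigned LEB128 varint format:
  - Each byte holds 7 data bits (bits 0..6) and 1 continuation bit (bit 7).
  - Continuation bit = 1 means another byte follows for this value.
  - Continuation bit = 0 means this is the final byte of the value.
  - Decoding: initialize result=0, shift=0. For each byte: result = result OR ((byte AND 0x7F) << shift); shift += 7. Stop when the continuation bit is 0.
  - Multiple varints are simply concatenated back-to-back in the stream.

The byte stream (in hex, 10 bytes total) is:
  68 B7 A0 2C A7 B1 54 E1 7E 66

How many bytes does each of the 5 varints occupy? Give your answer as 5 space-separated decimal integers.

Answer: 1 3 3 2 1

Derivation:
  byte[0]=0x68 cont=0 payload=0x68=104: acc |= 104<<0 -> acc=104 shift=7 [end]
Varint 1: bytes[0:1] = 68 -> value 104 (1 byte(s))
  byte[1]=0xB7 cont=1 payload=0x37=55: acc |= 55<<0 -> acc=55 shift=7
  byte[2]=0xA0 cont=1 payload=0x20=32: acc |= 32<<7 -> acc=4151 shift=14
  byte[3]=0x2C cont=0 payload=0x2C=44: acc |= 44<<14 -> acc=725047 shift=21 [end]
Varint 2: bytes[1:4] = B7 A0 2C -> value 725047 (3 byte(s))
  byte[4]=0xA7 cont=1 payload=0x27=39: acc |= 39<<0 -> acc=39 shift=7
  byte[5]=0xB1 cont=1 payload=0x31=49: acc |= 49<<7 -> acc=6311 shift=14
  byte[6]=0x54 cont=0 payload=0x54=84: acc |= 84<<14 -> acc=1382567 shift=21 [end]
Varint 3: bytes[4:7] = A7 B1 54 -> value 1382567 (3 byte(s))
  byte[7]=0xE1 cont=1 payload=0x61=97: acc |= 97<<0 -> acc=97 shift=7
  byte[8]=0x7E cont=0 payload=0x7E=126: acc |= 126<<7 -> acc=16225 shift=14 [end]
Varint 4: bytes[7:9] = E1 7E -> value 16225 (2 byte(s))
  byte[9]=0x66 cont=0 payload=0x66=102: acc |= 102<<0 -> acc=102 shift=7 [end]
Varint 5: bytes[9:10] = 66 -> value 102 (1 byte(s))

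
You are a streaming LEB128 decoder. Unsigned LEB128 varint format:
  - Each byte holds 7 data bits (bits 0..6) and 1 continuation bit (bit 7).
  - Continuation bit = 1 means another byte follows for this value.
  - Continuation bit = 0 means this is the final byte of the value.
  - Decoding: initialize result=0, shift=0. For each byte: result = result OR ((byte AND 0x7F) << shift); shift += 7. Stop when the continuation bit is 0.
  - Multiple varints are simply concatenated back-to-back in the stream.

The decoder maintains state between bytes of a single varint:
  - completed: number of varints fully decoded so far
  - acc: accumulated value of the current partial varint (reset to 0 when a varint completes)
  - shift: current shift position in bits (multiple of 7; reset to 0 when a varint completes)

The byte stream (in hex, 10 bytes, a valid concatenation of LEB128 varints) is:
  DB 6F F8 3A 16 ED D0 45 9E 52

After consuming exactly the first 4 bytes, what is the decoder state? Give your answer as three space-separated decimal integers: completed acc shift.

Answer: 2 0 0

Derivation:
byte[0]=0xDB cont=1 payload=0x5B: acc |= 91<<0 -> completed=0 acc=91 shift=7
byte[1]=0x6F cont=0 payload=0x6F: varint #1 complete (value=14299); reset -> completed=1 acc=0 shift=0
byte[2]=0xF8 cont=1 payload=0x78: acc |= 120<<0 -> completed=1 acc=120 shift=7
byte[3]=0x3A cont=0 payload=0x3A: varint #2 complete (value=7544); reset -> completed=2 acc=0 shift=0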